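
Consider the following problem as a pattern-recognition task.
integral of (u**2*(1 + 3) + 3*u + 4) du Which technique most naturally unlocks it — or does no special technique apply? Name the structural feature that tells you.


Best approach: no special technique — a term-by-term power-rule job in u; no substitution or rearrangement earns its keep here.


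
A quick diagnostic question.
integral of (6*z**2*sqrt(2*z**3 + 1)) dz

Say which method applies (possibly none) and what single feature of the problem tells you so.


Technique: u-substitution — read it as f(2*z**3 + 1) times a constant multiple of d(2*z**3 + 1): one substitution, u = 2*z**3 + 1, finishes it.


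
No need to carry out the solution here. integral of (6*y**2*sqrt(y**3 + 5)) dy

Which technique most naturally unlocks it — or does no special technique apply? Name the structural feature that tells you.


Technique: u-substitution — spotting that 6*y**2 is a constant multiple of the derivative of y**3 + 5 is the key observation — substitute u = y**3 + 5 and the integral becomes one-dimensional in u.


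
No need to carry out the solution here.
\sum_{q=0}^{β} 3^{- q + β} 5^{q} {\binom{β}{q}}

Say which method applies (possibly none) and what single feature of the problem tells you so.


Method: the binomial theorem — the binomial coefficients weight matched powers of 5 and 3, which is exactly the expansion of a binomial power.


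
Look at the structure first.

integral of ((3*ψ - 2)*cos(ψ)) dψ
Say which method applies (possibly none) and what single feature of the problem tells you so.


Method: integration by parts — a polynomial factor 3*ψ - 2 multiplies cos(ψ); differentiating 3*ψ - 2 lowers its degree while cos(ψ) integrates cleanly, so parts wins.


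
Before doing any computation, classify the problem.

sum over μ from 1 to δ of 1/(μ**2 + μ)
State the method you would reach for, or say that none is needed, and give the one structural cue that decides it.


Technique: telescoping — one partial-fraction pass turns 1/(μ**2 + μ) into a shifted difference, and shifted differences telescope.


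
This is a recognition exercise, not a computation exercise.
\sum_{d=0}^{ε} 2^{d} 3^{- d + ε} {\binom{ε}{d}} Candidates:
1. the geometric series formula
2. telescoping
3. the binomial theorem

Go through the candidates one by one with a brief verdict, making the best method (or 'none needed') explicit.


Method: the binomial theorem — binomial coefficients against complementary powers of 2 and 3: recognize the binomial expansion and resum.
- the geometric series formula: the term-to-term ratio changes with the index, so the geometric formula cannot close it.
- telescoping — in the displayed form, no term reappears at a neighboring index to cancel against.
- the binomial theorem: yes, a natural case for it.


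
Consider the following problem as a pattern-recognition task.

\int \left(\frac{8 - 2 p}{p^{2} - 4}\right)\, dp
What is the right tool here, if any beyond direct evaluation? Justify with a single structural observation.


Technique: partial fractions — the bottom factors while the top stays lower-degree — split into simple fractions and integrate piece by piece.


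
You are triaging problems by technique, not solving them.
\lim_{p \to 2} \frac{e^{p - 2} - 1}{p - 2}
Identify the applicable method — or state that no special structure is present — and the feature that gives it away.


Best approach: l'Hôpital's rule (0/0) — the 0/0 form at 2 is the signature situation for l'Hôpital's rule. The standard small-argument limits would also carry it; the rule is the systematic route.


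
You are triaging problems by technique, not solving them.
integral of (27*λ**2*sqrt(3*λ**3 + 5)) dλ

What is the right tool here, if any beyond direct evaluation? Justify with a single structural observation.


Best approach: u-substitution — viewed as a product, the integrand is a composition evaluated at 3*λ**3 + 5 times (a constant multiple of) that inner expression's derivative, so u = 3*λ**3 + 5 makes it elementary.


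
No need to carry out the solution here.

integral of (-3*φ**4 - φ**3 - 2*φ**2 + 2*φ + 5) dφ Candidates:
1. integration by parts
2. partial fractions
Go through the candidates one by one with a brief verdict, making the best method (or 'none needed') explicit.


Best approach: no special technique — the integrand is a sum of constant multiples of powers of φ — integrate term by term.
- integration by parts: splitting off a factor buys nothing — the integrand integrates directly without parts.
- partial fractions — there is no rational-function structure to decompose.


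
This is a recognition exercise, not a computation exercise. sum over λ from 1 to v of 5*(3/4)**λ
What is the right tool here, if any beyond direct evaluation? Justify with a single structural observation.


Method: the geometric series formula — each term is 3/4 times the previous one, so the geometric-series formula applies directly.


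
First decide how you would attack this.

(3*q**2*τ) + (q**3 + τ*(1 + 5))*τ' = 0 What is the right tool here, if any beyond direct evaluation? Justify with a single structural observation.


Method: the exact-equation method — equality of cross partials is the green light — assemble the potential function term by term.


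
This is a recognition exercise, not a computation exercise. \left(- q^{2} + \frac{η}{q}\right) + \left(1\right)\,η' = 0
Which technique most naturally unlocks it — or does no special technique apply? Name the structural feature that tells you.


Technique: a linear integrating factor — linear in the unknown with genuine forcing: multiply through by the exponential of the integrated coefficient and the left side closes into one derivative.


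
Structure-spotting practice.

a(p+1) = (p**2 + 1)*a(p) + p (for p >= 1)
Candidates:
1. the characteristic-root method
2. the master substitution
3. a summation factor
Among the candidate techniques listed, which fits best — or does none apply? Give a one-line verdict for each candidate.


Best approach: a summation factor — the coefficient p**2 + 1 drifts with the index, so no fixed root exists; normalizing by the cumulative product telescopes it.
- the characteristic-root method — the coefficients change with the index, which the root method cannot absorb.
- the master substitution — this is shift-type recursion, outside the divide-and-conquer template.
- a summation factor: applies; the problem has the shape this method handles.


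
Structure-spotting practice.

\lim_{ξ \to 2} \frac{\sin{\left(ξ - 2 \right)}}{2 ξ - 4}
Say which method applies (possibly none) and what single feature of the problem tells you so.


Technique: l'Hôpital's rule (0/0) — plug in 2: top and bottom both hit zero, so differentiate each and retry. The standard small-argument limits would also carry it; the rule is the systematic route.


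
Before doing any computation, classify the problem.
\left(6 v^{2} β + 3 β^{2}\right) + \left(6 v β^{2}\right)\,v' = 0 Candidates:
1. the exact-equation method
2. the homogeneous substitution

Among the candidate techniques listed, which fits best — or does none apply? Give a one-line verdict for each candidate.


Verdict: the exact-equation method — check exactness first: here it holds (6 v^{2} β + 3 β^{2}, 6 v β^{2} have matching cross partials), so no integrating factor is needed.
- the exact-equation method: a fit — the right tool for this form.
- the homogeneous substitution: the ratio substitution does not collapse this equation.


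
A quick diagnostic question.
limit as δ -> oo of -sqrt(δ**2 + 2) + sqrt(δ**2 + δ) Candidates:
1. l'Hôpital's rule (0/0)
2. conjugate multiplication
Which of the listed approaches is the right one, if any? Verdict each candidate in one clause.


Technique: conjugate multiplication — neither sqrt(δ**2 + δ) nor sqrt(δ**2 + 2) converges alone, so rewrite their difference as a conjugate-rationalized quotient first.
- l'Hôpital's rule (0/0) — no quotient structure at all: the clash is ∞ minus ∞, which rationalizing converts into a tractable ratio.
- conjugate multiplication — a fit — the right tool for this form.


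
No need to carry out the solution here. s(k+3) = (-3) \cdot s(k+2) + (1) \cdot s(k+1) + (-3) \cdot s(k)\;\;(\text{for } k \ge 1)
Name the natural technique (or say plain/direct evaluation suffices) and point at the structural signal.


Technique: the characteristic-root method — fixed numeric weights on consecutive terms and no forcing term added: the root method in its home territory.


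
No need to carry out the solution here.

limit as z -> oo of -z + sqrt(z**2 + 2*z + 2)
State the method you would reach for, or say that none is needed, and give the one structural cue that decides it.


Method: conjugate multiplication — neither sqrt(z**2 + 2*z + 2) nor z converges alone, so rewrite their difference as a conjugate-rationalized quotient first.


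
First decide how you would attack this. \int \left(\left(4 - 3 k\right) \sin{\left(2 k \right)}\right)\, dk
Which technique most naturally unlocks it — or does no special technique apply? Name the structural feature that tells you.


Verdict: integration by parts — a polynomial factor 4 - 3 k multiplies \sin{\left(2 k \right)}; differentiating 4 - 3 k lowers its degree while \sin{\left(2 k \right)} integrates cleanly, so parts wins.


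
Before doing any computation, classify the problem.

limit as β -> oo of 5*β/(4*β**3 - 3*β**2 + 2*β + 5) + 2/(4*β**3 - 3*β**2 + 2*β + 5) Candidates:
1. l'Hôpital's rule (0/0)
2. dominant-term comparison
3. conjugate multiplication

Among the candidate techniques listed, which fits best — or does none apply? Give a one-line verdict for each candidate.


Diagnosis: dominant-term comparison — divide by the highest power of β present: lower-order terms vanish and the dominant ratio remains.
- l'Hôpital's rule (0/0): viewed as a single quotient this runs to ∞/∞, not the 0/0 clash this candidate addresses; an at-infinity variant of the rule would resolve it, but comparing leading growth reads the answer without differentiating.
- dominant-term comparison: applicable, and directly so.
- conjugate multiplication — rationalization has no target — no divergent radical difference appears.


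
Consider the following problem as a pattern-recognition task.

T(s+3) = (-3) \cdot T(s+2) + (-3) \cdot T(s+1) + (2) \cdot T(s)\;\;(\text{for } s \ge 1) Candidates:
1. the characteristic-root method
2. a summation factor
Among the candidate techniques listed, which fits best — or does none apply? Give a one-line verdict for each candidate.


Verdict: the characteristic-root method — constant coefficients and linearity mean the ansatz r^s reduces it to solving the characteristic polynomial.
- the characteristic-root method — applicable, and directly so.
- a summation factor: a summation factor telescopes one-step recursions; this one carries higher-order memory.


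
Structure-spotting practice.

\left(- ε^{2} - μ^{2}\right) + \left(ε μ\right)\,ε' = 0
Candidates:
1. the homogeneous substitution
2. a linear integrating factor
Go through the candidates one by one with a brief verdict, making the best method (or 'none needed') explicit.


Verdict: the homogeneous substitution — the slope's numerator and denominator share total degree; set v = ε/μ and the equation drops to separable form. A Bernoulli rewrite works here as the equation stands — the homogeneous substitution is the more immediate reading.
- the homogeneous substitution: applies; the problem has the shape this method handles.
- a linear integrating factor: the unknown enters nonlinearly (through a power, a denominator, or a transcendental function), which the linear integrating-factor recipe cannot absorb as-is — any repair would come from a preliminary substitution, not the factor.


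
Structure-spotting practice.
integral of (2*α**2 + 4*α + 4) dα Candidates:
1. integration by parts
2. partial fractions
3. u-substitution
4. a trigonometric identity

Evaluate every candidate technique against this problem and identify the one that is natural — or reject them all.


Verdict: no special technique — nothing composite, nothing rational, nothing trigonometric — each constant-multiple power of α integrates by the power rule alone.
- integration by parts — splitting off a factor buys nothing — the integrand integrates directly without parts.
- partial fractions: there is no rational-function structure to decompose.
- u-substitution — any workable substitution here is cosmetic — the integrand is already in directly integrable form.
- a trigonometric identity: there is no trigonometric structure at all — the integrand carries no sine or cosine to rewrite.


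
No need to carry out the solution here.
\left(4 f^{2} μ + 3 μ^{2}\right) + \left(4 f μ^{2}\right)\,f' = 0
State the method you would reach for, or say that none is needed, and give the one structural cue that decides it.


Best approach: the exact-equation method — the cross partial derivatives of 4 f^{2} μ + 3 μ^{2} and 4 f μ^{2} agree, so the left side is the total differential of one potential in μ and f.


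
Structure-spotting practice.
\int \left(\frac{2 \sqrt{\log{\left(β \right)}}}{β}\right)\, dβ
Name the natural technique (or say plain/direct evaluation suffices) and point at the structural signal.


Technique: u-substitution — collected, the integrand has one factor that is, up to a constant, the derivative of an inner expression the rest depends on — substitute for that inner expression.


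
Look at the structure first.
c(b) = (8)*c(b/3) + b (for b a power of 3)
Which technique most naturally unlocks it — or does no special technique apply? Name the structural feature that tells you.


Best approach: the master substitution — index division is the fingerprint: b/3 in the recursive call means substitute b = 3^m.


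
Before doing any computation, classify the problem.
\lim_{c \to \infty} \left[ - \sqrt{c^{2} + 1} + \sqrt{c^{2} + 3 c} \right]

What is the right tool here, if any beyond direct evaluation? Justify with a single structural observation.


Best approach: conjugate multiplication — infinity minus infinity with a radical in play — multiply by the conjugate so the divergences of \sqrt{c^{2} + 3 c} and \sqrt{c^{2} + 1} annihilate.


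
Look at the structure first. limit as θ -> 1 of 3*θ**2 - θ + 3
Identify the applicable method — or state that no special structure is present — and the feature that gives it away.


Method: no special technique — the expression is continuous at 1 — substitute and evaluate; no indeterminate form appears.


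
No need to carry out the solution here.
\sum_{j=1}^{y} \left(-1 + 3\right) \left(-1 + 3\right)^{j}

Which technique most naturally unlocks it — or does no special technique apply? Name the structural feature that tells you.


Verdict: the geometric series formula — consecutive terms stand in a fixed index-free ratio — the geometric sum formula closes it.


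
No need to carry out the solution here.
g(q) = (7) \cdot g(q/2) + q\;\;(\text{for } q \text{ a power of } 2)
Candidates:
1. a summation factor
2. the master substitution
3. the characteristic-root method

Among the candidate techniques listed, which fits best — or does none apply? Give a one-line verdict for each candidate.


Diagnosis: the master substitution — treat m = log base 2 of q as the new clock: one recursion step advances m by one while q scales by 2.
- a summation factor: the recursion divides its index rather than shifting it — there is no previous-term chain for a summation factor to telescope.
- the master substitution: yes, a natural case for it.
- the characteristic-root method: a divided-index call is not the fixed-shift linear shape that characteristic roots solve.


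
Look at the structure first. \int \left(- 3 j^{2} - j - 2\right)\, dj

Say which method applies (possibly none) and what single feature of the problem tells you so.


Method: no special technique — scan for structure and find none: constant multiples of powers of j, integrate directly.


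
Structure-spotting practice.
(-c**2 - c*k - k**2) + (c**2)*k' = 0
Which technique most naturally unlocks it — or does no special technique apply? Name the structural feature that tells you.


Technique: the homogeneous substitution — scaling c and k together leaves the slope fixed — it depends only on k/c, so substitute the ratio.


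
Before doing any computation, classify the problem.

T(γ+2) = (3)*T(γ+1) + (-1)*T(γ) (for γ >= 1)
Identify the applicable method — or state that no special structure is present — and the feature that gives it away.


Method: the characteristic-root method — the recurrence treats every index alike (constant coefficients, no forcing) — precisely the regime where r^γ trials close it.


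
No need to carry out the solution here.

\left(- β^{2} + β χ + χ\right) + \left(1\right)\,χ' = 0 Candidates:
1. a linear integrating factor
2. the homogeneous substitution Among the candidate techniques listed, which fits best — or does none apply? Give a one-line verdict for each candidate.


Technique: a linear integrating factor — the unknown enters only to the first power against a nonzero forcing term — the integrating-factor template applies directly.
- a linear integrating factor: applies; the problem has the shape this method handles.
- the homogeneous substitution: the ratio substitution does not collapse this equation.


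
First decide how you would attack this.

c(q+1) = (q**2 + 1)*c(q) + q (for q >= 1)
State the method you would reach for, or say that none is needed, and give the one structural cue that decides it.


Verdict: a summation factor — because the multiplier q**2 + 1 is index-dependent, divide through by its running product and sum the resulting differences.


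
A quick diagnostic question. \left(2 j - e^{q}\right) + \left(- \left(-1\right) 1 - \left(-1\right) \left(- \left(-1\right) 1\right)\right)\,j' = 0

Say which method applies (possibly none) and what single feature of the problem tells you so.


Method: a linear integrating factor — j appears only to the first power with coefficient 2 — the classic integrating-factor setup.


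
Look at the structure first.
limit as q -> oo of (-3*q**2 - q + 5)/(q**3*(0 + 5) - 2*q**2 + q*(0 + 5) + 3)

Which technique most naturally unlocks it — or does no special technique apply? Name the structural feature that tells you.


Verdict: dominant-term comparison — divide by the highest power of q present: lower-order terms vanish and the dominant ratio remains. l'Hôpital's at-infinity variant applies to the expression viewed as a single quotient; the leading-term comparison is the direct route.


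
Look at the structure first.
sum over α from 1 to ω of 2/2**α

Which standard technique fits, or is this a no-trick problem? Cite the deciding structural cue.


Best approach: the geometric series formula — consecutive terms stand in a fixed index-free ratio — the geometric sum formula closes it.


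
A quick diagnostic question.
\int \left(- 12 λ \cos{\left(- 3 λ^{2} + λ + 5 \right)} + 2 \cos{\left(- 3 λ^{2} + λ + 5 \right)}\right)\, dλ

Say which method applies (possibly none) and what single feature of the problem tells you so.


Method: u-substitution — collected, the integrand has one factor that is, up to a constant, the derivative of an inner expression the rest depends on — substitute for that inner expression.


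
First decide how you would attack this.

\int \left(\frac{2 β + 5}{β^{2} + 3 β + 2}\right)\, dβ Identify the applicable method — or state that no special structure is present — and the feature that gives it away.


Verdict: partial fractions — the denominator β^{2} + 3 β + 2 factors, so the quotient decomposes into elementary partial fractions term by term.


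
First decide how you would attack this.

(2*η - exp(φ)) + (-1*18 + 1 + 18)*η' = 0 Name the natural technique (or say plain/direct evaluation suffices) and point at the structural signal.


Method: a linear integrating factor — arrange it as η' + 2·η = (the forcing term) and the integrating factor does the rest.


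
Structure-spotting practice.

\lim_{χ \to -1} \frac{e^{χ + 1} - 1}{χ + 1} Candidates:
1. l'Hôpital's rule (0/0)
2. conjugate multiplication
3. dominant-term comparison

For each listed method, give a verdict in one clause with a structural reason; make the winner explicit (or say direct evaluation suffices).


Best approach: l'Hôpital's rule (0/0) — both numerator and denominator vanish at -1: the genuine 0/0 indeterminate that l'Hôpital exists for. A first-order expansion at the point is an equally standard path; the rule packages it.
- l'Hôpital's rule (0/0) — a fit — the right tool for this form.
- conjugate multiplication: the conjugate move applies to radical differences, which this is not.
- dominant-term comparison: this limit is not decided by comparing polynomial growth at infinity.


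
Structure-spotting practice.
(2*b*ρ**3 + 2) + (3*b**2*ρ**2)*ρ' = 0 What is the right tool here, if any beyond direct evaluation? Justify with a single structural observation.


Diagnosis: the exact-equation method — check exactness first: here it holds (2*b*ρ**3 + 2, 3*b**2*ρ**2 have matching cross partials), so no integrating factor is needed.


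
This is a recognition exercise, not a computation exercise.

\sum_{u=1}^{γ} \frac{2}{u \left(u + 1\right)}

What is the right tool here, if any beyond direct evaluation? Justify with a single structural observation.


Technique: telescoping — the summand \frac{2}{u \left(u + 1\right)} decomposes into fractions whose poles differ by an integer shift — the series collapses.


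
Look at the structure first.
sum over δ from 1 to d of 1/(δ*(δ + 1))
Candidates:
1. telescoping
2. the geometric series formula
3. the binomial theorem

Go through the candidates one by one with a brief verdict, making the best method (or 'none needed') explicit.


Verdict: telescoping — one partial-fraction pass turns 1/(δ*(δ + 1)) into a shifted difference, and shifted differences telescope.
- telescoping — applies; the problem has the shape this method handles.
- the geometric series formula: the term-to-term ratio changes with the index, so the geometric formula cannot close it.
- the binomial theorem: there is no pair of bases whose matched powers would reassemble into a single binomial power.


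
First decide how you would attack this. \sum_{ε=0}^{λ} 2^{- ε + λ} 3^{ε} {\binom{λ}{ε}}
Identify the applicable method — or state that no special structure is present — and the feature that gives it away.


Technique: the binomial theorem — {\binom{λ}{ε}} weighting matched powers of 3 and 2 is the expanded form of (3 + 2)^λ — fold it back up.


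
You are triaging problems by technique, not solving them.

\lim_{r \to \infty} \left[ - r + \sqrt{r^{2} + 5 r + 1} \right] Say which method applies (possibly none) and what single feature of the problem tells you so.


Best approach: conjugate multiplication — both pieces blow up but their difference is finite; the conjugate trick rationalizes \sqrt{r^{2} + 5 r + 1} - r.


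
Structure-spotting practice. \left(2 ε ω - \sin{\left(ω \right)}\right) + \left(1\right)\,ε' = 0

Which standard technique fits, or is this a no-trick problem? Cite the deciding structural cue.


Verdict: a linear integrating factor — linear in the unknown with genuine forcing: multiply through by the exponential of the integrated coefficient and the left side closes into one derivative.


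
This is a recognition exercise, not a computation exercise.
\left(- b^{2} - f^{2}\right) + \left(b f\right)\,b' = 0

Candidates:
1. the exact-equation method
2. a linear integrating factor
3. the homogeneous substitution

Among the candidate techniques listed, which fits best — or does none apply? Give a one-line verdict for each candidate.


Diagnosis: the homogeneous substitution — the slope is degree-zero homogeneous: the ratio substitution v = b/f collapses it. Rearranged, this also fits the Bernoulli template directly; the homogeneous substitution reads the structure without the rearrangement.
- the exact-equation method: exactness fails on the nose — the mixed partials do not match.
- a linear integrating factor: the unknown enters nonlinearly (through a power, a denominator, or a transcendental function), which the linear integrating-factor recipe cannot absorb as-is — any repair would come from a preliminary substitution, not the factor.
- the homogeneous substitution: a fit — the right tool for this form.


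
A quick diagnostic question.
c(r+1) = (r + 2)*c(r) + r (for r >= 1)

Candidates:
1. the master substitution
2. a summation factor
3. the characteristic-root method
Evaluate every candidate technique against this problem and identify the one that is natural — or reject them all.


Diagnosis: a summation factor — first-order linear but the coefficient r + 2 moves with the index — divide by the cumulative product and telescope.
- the master substitution: with no divided-index recursive call, reindexing by powers of a base buys nothing.
- a summation factor — yes — fits the structure here.
- the characteristic-root method — an index-dependent weight blocks the pure exponential ansatz.


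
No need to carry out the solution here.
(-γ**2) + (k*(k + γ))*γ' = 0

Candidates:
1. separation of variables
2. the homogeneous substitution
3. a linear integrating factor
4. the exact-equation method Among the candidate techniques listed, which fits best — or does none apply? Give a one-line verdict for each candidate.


Best approach: the homogeneous substitution — the slope's numerator and denominator have matching total degree, so it depends only on γ/k and the ratio substitution collapses it. A Bernoulli-style rewrite — possibly after exchanging which variable is treated as dependent — would work as well; the homogeneous substitution is the more immediate reading here.
- separation of variables: the two dependences do not factor apart.
- the homogeneous substitution — yes — fits the structure here.
- a linear integrating factor: a nonlinear term in the unknown puts this outside the integrating-factor template.
- the exact-equation method: the mixed-partials test fails on this split — it is not an exact differential as presented.


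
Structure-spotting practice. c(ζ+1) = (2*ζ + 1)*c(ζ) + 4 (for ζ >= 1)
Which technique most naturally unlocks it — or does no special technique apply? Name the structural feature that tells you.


Diagnosis: a summation factor — normalize by the running product of 2*ζ + 1: the left side becomes a difference, and differences sum.


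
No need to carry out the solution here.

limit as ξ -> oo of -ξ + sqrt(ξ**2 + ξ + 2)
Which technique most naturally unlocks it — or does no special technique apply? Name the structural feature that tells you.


Verdict: conjugate multiplication — the difference sqrt(ξ**2 + ξ + 2) - ξ is an ∞ − ∞ stalemate; its conjugate partner breaks the tie.


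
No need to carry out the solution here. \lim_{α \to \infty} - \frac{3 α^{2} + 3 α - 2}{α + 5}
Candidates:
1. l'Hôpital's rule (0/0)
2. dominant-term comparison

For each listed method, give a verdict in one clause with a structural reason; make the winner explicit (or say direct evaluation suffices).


Diagnosis: dominant-term comparison — at large α only the top-degree terms survive; compare the leading terms and the limit falls out.
- l'Hôpital's rule (0/0): as a single quotient the expression runs to ∞/∞ at the limit point — an at-infinity form of the rule would apply, though the leading-growth comparison is the direct reading.
- dominant-term comparison: applies; the problem has the shape this method handles.


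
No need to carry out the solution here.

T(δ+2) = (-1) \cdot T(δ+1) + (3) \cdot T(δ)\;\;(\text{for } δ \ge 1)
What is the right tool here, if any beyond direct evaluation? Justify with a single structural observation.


Best approach: the characteristic-root method — fixed numeric weights on consecutive terms and no forcing term added: the root method in its home territory.


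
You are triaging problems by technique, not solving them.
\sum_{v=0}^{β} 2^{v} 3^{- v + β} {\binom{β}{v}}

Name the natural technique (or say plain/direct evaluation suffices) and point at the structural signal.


Verdict: the binomial theorem — binomial coefficients against complementary powers of 2 and 3: recognize the binomial expansion and resum.


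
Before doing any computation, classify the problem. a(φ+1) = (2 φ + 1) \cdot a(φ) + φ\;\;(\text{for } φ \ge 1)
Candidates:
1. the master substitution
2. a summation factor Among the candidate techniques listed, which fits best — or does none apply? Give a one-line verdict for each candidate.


Verdict: a summation factor — one step of memory with a weight 2 φ + 1 that changes as the index grows — the summation-factor construction is built for this.
- the master substitution: there is no divide-the-index recursive argument.
- a summation factor — applicable, and directly so.


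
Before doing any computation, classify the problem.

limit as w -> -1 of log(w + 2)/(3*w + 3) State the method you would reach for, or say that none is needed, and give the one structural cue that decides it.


Technique: l'Hôpital's rule (0/0) — plug in -1: top and bottom both hit zero, so differentiate each and retry. The standard small-argument limits would also carry it; the rule is the systematic route.


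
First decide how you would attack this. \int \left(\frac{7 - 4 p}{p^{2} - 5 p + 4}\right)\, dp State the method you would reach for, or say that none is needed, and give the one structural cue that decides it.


Best approach: partial fractions — p^{2} - 5 p + 4 splits into linear pieces, so the quotient is a sum of simple fractions — decompose before integrating.


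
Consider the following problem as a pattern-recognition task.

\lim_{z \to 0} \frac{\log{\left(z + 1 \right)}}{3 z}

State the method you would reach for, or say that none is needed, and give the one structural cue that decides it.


Best approach: l'Hôpital's rule (0/0) — plug in 0: top and bottom both hit zero, so differentiate each and retry. The standard small-argument limits would also carry it; the rule is the systematic route.


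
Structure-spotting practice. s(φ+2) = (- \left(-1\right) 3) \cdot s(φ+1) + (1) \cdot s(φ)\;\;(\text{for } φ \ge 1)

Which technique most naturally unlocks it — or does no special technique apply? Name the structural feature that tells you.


Best approach: the characteristic-root method — the recurrence treats every index alike (constant coefficients, no forcing) — precisely the regime where r^φ trials close it.


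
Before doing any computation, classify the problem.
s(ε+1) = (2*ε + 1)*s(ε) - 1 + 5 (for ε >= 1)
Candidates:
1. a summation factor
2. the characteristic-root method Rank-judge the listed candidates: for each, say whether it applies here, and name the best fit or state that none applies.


Best approach: a summation factor — first-order, linear, moving coefficient 2*ε + 1: the discrete analogue of an integrating factor handles it.
- a summation factor — applicable, and directly so.
- the characteristic-root method — the coefficients vary with the index, breaking the constant-coefficient structure the method needs.


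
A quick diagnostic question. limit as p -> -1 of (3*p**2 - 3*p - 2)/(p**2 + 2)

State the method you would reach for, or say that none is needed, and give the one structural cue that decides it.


Method: no special technique — the expression is continuous at the evaluation point — substitute directly; no indeterminate form appears.


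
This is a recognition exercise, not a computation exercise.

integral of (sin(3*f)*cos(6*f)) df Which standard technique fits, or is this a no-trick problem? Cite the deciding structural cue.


Verdict: a trigonometric identity — sin(3*f)*cos(6*f) mixes two frequencies; the product-to-sum identity splits it into single-frequency sinusoids.


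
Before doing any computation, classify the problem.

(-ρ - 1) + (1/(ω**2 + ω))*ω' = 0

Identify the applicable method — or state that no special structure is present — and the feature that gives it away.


Best approach: separation of variables — one side of the product carries the independent variable, the other the unknown — the textbook separation shape. A Bernoulli substitution applies to this equation as given; separation takes the same equation in its displayed form.


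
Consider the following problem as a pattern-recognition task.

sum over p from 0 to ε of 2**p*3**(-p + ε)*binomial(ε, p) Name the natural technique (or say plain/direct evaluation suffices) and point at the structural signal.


Method: the binomial theorem — the binomial coefficients weight matched powers of 2 and 3, which is exactly the expansion of a binomial power.


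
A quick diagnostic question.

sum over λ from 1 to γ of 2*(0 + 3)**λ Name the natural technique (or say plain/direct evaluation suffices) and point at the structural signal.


Method: the geometric series formula — each summand is the previous one scaled by 3; that constant multiplier is itself the geometric structure.


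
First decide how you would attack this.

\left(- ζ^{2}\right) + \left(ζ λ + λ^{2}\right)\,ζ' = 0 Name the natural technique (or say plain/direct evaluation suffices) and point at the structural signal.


Technique: the homogeneous substitution — the slope is degree-zero homogeneous: the ratio substitution v = ζ/λ collapses it. A Bernoulli substitution after rearrangement (possibly exchanging dependent and independent variable) is a fair alternative; the homogeneous route works on the equation as it stands.


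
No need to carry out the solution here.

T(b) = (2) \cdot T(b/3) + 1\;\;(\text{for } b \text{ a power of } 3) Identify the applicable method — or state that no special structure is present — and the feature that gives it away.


Verdict: the master substitution — the argument shrinks by the factor 3, so measure the index on a logarithmic scale and the recursion becomes a shift.


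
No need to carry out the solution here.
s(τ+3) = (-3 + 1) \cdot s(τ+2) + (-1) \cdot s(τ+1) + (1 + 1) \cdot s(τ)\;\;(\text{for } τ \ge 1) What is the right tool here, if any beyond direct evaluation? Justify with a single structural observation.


Method: the characteristic-root method — constant coefficients and linearity mean the ansatz r^τ reduces it to solving the characteristic polynomial.


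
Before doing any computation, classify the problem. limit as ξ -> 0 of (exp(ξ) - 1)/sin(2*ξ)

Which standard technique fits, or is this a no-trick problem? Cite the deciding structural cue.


Technique: l'Hôpital's rule (0/0) — substituting 0 gives 0 over 0; differentiate top and bottom once and re-evaluate. The standard small-argument limits would also carry it; the rule is the systematic route.


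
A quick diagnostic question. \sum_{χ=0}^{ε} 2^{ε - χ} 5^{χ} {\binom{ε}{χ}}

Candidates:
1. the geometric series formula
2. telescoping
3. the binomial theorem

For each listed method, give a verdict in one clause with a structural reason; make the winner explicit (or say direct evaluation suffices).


Verdict: the binomial theorem — binomial coefficients against complementary powers of 5 and 2: recognize the binomial expansion and resum.
- the geometric series formula: dividing successive terms gives an index-dependent quantity, not a constant.
- telescoping: writing out consecutive terms as given produces no pairwise cancellation.
- the binomial theorem: yes — fits the structure here.


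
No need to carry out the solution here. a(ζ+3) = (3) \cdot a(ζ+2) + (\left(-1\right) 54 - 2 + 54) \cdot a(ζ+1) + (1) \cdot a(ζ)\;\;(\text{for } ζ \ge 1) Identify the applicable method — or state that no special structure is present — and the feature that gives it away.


Technique: the characteristic-root method — constant coefficients and linearity mean the ansatz r^ζ reduces it to solving the characteristic polynomial.


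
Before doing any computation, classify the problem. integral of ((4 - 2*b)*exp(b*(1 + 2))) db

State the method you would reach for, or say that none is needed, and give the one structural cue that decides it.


Technique: integration by parts — a polynomial factor 4 - 2*b multiplies exp(b*(1 + 2)); differentiating 4 - 2*b lowers its degree while exp(b*(1 + 2)) integrates cleanly, so parts wins.


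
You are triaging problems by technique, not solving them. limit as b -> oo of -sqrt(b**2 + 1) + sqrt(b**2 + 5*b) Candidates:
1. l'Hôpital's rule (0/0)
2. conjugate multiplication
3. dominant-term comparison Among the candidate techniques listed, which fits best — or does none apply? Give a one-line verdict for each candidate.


Method: conjugate multiplication — an infinity-minus-infinity difference with a surviving radical — multiply by the conjugate to cancel the divergence.
- l'Hôpital's rule (0/0) — substitution produces ∞ − ∞ rather than a vanishing quotient; the rule needs a 0/0 ratio to act on.
- conjugate multiplication: applicable, and directly so.
- dominant-term comparison — this limit is not decided by comparing leading-term growth at infinity.


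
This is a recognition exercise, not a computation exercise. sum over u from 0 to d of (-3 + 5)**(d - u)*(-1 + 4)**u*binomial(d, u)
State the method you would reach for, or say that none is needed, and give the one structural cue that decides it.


Verdict: the binomial theorem — the binomial coefficients weight matched powers of (-1 + 4) and (-3 + 5), which is exactly the expansion of a binomial power.


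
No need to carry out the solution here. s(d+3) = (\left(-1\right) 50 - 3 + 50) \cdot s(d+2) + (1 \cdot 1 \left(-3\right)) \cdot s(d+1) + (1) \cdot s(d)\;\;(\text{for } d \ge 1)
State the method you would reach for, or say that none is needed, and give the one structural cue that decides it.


Diagnosis: the characteristic-root method — try a geometric ansatz r^d: constant coefficients turn the recurrence into one polynomial equation in r.


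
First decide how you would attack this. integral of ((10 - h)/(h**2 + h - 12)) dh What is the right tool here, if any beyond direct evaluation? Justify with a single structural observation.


Diagnosis: partial fractions — a proper rational integrand whose denominator splits into simpler factors — decompose into partial fractions first.


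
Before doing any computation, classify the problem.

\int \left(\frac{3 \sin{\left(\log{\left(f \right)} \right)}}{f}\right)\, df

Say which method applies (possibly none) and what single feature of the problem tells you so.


Method: u-substitution — collected, the integrand has one factor that is, up to a constant, the derivative of an inner expression the rest depends on — substitute for that inner expression.


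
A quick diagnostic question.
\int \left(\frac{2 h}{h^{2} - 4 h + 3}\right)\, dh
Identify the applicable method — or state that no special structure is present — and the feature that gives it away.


Method: partial fractions — the factorization of h^{2} - 4 h + 3 is the whole battle; after it, each term is a table integral.


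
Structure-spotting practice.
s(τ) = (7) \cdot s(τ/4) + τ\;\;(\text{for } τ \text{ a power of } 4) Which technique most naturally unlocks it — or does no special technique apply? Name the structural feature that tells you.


Method: the master substitution — the argument contracts 4-fold per step: reindex τ exponentially and solve the linear recurrence in the new index.
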